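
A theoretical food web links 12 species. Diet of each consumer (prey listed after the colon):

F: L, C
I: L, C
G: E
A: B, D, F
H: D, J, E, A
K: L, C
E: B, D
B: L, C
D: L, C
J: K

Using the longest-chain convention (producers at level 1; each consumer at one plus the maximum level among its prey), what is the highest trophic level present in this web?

Producers (level 1): L, C.
L → B → E → H gives H level 4.
No species has a prey at level 4, so no species reaches level 5.

4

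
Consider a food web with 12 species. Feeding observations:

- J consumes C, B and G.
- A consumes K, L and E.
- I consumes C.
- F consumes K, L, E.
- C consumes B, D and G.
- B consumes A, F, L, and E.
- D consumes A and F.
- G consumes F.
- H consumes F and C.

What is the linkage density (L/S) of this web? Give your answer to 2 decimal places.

L/S = 1.83

There are L = 22 links among S = 12 species.
L/S = 22/12 = 1.8333 ≈ 1.83.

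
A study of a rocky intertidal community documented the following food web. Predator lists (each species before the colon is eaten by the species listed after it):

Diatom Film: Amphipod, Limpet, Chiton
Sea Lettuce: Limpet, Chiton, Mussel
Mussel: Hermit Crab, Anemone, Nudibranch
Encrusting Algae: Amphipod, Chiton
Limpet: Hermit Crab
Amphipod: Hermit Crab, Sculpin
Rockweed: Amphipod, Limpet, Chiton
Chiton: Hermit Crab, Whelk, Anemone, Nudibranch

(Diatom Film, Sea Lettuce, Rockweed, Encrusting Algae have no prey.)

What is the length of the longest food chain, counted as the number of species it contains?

3 species

One longest chain: Diatom Film → Amphipod → Hermit Crab.
It has 3 species and 2 links.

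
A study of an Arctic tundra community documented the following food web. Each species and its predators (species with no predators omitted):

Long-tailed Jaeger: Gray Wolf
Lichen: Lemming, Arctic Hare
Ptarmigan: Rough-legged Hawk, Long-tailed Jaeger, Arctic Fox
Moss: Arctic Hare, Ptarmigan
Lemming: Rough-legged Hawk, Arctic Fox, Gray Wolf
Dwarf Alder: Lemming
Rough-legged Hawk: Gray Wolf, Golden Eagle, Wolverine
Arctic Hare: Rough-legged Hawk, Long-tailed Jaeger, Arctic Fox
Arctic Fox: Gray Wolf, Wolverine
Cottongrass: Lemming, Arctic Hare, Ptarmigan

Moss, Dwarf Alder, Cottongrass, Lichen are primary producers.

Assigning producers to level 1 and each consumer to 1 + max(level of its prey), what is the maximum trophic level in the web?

Producers (level 1): Moss, Dwarf Alder, Cottongrass, Lichen.
Dwarf Alder → Lemming → Arctic Fox → Wolverine gives Wolverine level 4.
No species has a prey at level 4, so no species reaches level 5.

4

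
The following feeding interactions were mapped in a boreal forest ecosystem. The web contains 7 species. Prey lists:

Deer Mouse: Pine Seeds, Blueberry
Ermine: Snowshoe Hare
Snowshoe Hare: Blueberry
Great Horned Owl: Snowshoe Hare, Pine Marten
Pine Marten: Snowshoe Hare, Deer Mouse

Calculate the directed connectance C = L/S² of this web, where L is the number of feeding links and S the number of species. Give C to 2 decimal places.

C = 0.16

The web has S = 7 species and L = 8 feeding links.
C = L / S² = 8 / 49 = 0.1633 ≈ 0.16.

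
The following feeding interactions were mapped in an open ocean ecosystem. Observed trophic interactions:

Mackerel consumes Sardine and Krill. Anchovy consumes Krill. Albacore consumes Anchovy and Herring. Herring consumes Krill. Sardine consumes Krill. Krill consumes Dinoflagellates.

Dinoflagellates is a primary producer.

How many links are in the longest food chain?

One longest chain: Dinoflagellates → Krill → Sardine → Mackerel.
It has 4 species and 3 links.

3 links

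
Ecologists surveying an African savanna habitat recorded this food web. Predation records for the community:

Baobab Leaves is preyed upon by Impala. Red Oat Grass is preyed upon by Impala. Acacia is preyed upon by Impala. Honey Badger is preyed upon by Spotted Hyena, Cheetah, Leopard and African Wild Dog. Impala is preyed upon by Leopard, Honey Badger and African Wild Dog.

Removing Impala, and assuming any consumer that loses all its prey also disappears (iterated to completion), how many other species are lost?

Remove Impala.
Round 1: Honey Badger (all prey gone) → extinct.
Round 2: Leopard (all prey gone), Spotted Hyena (all prey gone), Cheetah (all prey gone), African Wild Dog (all prey gone) → extinct.
No further losses. Total secondary extinctions: 5.

5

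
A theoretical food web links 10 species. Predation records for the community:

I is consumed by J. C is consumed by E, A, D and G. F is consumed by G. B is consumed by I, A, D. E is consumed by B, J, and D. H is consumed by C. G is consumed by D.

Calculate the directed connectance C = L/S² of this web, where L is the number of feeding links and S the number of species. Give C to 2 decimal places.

The web has S = 10 species and L = 14 feeding links.
C = L / S² = 14 / 100 = 0.1400 ≈ 0.14.

C = 0.14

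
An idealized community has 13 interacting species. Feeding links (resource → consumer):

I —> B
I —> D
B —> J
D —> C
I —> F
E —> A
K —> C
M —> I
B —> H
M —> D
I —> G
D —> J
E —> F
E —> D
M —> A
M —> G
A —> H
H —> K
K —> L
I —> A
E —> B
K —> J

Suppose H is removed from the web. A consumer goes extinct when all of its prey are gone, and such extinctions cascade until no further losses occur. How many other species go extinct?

Remove H.
Round 1: K (all prey gone) → extinct.
Round 2: L (all prey gone) → extinct.
No further losses. Total secondary extinctions: 2.

2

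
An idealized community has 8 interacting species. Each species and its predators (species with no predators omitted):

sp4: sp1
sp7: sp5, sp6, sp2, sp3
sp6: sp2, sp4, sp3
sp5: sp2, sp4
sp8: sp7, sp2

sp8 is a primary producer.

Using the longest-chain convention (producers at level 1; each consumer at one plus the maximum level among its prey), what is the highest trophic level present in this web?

Producers (level 1): sp8.
sp8 → sp7 → sp5 → sp4 → sp1 gives sp1 level 5.
No species has a prey at level 5, so no species reaches level 6.

5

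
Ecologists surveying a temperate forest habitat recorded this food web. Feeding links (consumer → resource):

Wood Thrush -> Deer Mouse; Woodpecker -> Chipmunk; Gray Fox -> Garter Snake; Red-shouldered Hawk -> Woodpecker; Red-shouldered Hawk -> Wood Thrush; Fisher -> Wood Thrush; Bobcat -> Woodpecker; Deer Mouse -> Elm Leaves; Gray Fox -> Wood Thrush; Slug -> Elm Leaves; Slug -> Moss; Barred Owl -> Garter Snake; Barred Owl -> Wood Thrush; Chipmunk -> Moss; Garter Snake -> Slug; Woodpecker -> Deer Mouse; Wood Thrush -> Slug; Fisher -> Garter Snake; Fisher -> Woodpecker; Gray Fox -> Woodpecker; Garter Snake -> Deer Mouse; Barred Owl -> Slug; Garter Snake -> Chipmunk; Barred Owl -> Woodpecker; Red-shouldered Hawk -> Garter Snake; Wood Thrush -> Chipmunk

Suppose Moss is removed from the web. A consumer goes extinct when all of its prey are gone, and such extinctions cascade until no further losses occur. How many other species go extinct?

1

Remove Moss.
Round 1: Chipmunk (all prey gone) → extinct.
No further losses. Total secondary extinctions: 1.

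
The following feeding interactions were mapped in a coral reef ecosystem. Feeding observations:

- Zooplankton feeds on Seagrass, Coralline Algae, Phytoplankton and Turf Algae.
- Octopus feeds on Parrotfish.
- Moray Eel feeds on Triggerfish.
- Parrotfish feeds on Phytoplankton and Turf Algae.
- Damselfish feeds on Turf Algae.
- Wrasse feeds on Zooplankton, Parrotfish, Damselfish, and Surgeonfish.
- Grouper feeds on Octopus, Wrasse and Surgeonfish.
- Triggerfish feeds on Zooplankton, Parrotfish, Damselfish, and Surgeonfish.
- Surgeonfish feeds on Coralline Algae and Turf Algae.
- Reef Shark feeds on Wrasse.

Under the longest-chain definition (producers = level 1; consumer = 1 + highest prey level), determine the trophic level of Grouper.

Trophic level 4

Phytoplankton is a producer → level 1.
Parrotfish eats Phytoplankton (level 1); other prey at levels: Turf Algae 1 → level 2.
Octopus eats Parrotfish → level 3.
Grouper eats Octopus (level 3); other prey at levels: Surgeonfish 2, Wrasse 3 → level 4.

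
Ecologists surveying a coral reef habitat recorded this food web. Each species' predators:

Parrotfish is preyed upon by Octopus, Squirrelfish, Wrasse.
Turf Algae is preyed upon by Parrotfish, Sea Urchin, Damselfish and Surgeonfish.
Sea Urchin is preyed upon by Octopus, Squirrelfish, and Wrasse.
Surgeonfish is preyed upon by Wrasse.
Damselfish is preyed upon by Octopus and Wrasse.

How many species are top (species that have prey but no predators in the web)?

3

Top species (has prey, but nothing eats it): Squirrelfish, Octopus, Wrasse.
Count: 3.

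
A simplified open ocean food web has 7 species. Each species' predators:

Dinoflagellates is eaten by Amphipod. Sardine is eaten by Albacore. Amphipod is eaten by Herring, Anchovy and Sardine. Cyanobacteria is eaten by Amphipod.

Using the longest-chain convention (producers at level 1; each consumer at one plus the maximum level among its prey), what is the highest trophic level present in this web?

4

Producers (level 1): Cyanobacteria, Dinoflagellates.
Cyanobacteria → Amphipod → Sardine → Albacore gives Albacore level 4.
No species has a prey at level 4, so no species reaches level 5.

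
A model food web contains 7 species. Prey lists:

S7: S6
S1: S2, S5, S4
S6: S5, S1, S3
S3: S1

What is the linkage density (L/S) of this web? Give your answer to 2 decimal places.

There are L = 8 links among S = 7 species.
L/S = 8/7 = 1.1429 ≈ 1.14.

L/S = 1.14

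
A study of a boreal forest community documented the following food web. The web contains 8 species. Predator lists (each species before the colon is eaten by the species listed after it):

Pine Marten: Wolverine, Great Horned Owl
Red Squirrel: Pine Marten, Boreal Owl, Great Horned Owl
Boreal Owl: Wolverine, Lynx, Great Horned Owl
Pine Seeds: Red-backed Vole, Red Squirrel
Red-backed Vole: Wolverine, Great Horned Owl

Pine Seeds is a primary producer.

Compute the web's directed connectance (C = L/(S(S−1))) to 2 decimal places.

C = 0.21

The web has S = 8 species and L = 12 feeding links.
C = L / (S(S−1)) = 12 / 56 = 0.2143 ≈ 0.21.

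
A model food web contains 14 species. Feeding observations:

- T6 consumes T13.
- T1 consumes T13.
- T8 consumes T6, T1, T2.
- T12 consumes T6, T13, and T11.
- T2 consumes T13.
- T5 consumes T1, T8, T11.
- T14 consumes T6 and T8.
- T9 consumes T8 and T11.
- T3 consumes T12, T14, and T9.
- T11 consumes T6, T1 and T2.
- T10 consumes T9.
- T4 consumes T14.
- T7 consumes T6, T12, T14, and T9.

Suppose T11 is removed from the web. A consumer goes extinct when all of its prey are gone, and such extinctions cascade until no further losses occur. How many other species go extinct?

Remove T11.
Every predator of it retains at least one other prey: T12 still has T13, T6; T9 still has T8; T5 still has T1, T8.
No consumer loses all prey, so no secondary extinctions occur.

0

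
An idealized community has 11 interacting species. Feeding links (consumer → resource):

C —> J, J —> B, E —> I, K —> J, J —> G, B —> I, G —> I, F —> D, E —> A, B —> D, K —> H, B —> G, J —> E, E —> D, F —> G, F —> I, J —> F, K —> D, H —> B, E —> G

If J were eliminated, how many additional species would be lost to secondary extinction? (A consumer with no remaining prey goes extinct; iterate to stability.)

Remove J.
Round 1: C (all prey gone) → extinct.
No further losses. Total secondary extinctions: 1.

1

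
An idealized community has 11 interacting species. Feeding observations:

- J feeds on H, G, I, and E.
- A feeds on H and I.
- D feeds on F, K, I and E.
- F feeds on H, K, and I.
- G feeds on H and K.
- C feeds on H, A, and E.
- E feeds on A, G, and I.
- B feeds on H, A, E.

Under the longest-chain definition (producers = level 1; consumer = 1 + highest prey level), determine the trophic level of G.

Trophic level 2

H is a producer → level 1.
G eats H (level 1); other prey at levels: K 1 → level 2.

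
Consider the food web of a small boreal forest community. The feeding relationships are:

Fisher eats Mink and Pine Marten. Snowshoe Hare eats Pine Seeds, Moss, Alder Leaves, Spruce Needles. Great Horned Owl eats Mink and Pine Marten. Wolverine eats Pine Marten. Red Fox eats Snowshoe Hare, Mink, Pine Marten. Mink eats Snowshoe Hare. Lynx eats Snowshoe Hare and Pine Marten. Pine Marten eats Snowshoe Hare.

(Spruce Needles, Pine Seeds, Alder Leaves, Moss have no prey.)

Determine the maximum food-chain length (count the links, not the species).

3 links

One longest chain: Spruce Needles → Snowshoe Hare → Pine Marten → Wolverine.
It has 4 species and 3 links.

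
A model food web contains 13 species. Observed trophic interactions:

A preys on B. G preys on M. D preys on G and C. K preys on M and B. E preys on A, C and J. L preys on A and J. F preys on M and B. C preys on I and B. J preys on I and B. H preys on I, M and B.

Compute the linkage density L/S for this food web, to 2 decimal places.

L/S = 1.54

There are L = 20 links among S = 13 species.
L/S = 20/13 = 1.5385 ≈ 1.54.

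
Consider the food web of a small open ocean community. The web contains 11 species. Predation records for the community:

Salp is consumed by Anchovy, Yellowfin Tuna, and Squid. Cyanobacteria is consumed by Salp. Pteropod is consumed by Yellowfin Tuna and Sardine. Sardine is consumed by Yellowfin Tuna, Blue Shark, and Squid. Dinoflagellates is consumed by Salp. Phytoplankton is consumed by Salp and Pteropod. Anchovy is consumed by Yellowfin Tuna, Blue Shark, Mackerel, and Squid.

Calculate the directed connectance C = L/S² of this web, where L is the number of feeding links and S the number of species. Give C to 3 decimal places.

C = 0.132

The web has S = 11 species and L = 16 feeding links.
C = L / S² = 16 / 121 = 0.1322 ≈ 0.132.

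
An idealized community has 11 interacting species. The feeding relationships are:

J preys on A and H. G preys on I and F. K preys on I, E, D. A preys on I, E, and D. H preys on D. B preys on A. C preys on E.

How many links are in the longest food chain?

2 links

One longest chain: E → A → J.
It has 3 species and 2 links.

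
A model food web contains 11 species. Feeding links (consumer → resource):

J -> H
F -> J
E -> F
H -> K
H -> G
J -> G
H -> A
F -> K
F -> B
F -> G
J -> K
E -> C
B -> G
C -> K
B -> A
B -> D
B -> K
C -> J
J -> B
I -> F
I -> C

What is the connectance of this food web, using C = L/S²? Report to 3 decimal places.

The web has S = 11 species and L = 21 feeding links.
C = L / S² = 21 / 121 = 0.1736 ≈ 0.174.

C = 0.174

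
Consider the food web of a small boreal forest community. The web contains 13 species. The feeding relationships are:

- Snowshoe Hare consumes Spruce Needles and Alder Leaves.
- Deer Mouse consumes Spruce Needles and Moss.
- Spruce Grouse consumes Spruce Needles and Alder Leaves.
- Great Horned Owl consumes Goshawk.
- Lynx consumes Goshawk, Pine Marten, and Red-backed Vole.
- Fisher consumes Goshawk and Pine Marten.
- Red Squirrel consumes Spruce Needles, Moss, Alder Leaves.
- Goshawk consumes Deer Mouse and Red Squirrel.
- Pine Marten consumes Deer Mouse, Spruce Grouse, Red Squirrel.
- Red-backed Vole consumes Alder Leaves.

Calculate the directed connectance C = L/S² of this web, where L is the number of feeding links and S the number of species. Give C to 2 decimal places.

C = 0.12

The web has S = 13 species and L = 21 feeding links.
C = L / S² = 21 / 169 = 0.1243 ≈ 0.12.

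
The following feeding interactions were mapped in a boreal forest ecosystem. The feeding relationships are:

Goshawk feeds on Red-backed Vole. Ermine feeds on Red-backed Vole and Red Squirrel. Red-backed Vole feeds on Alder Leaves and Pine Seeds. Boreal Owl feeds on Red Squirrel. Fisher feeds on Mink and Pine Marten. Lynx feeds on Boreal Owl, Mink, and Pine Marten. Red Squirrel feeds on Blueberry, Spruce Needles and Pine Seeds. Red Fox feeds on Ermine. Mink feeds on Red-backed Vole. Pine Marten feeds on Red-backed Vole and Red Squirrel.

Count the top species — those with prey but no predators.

4

Top species (has prey, but nothing eats it): Goshawk, Fisher, Lynx, Red Fox.
Count: 4.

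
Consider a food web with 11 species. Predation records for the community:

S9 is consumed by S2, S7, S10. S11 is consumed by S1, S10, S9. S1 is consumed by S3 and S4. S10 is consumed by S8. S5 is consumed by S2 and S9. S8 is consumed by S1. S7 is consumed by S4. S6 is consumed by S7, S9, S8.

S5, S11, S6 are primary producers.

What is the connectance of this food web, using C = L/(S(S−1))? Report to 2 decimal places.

The web has S = 11 species and L = 16 feeding links.
C = L / (S(S−1)) = 16 / 110 = 0.1455 ≈ 0.15.

C = 0.15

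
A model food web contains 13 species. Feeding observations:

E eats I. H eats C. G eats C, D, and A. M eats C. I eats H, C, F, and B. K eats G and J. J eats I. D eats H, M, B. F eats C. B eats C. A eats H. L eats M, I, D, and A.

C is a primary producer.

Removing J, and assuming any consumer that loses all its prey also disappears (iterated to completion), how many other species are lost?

0

Remove J.
Every predator of it retains at least one other prey: K still has G.
No consumer loses all prey, so no secondary extinctions occur.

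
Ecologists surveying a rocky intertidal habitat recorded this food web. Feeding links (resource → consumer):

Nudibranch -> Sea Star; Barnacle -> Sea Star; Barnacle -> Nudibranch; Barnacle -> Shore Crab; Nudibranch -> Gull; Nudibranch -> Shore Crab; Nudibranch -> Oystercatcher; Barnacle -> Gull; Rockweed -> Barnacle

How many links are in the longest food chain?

One longest chain: Rockweed → Barnacle → Nudibranch → Shore Crab.
It has 4 species and 3 links.

3 links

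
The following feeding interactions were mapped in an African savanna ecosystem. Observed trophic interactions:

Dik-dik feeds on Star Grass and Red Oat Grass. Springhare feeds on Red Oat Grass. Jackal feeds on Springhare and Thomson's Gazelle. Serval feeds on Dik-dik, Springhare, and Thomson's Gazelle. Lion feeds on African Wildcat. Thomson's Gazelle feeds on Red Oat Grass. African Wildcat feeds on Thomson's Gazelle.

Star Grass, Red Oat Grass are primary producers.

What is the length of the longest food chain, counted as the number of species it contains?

One longest chain: Red Oat Grass → Thomson's Gazelle → African Wildcat → Lion.
It has 4 species and 3 links.

4 species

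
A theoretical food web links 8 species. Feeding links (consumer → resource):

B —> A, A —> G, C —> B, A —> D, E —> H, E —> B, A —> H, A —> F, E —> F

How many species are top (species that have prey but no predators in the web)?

2

Top species (has prey, but nothing eats it): E, C.
Count: 2.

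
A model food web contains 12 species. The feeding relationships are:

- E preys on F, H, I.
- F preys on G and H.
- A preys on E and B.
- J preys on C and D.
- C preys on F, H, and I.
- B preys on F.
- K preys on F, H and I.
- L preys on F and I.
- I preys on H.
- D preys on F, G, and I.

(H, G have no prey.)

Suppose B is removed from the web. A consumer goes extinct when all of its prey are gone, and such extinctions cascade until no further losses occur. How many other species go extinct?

0

Remove B.
Every predator of it retains at least one other prey: A still has E.
No consumer loses all prey, so no secondary extinctions occur.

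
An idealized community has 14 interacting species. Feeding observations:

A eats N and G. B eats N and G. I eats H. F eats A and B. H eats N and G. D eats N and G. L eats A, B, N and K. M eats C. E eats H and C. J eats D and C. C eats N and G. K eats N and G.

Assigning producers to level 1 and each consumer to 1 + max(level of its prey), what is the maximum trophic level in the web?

3

Producers (level 1): G, N.
G → C → E gives E level 3.
No species has a prey at level 3, so no species reaches level 4.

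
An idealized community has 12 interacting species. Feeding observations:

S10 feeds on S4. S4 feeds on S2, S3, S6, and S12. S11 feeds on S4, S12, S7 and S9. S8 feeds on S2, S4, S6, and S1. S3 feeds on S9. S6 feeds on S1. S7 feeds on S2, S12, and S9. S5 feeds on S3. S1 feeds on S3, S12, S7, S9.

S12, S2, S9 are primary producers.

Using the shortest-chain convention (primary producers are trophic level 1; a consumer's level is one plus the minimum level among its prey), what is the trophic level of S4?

Trophic level 2

S12 is a producer → level 1.
S4 eats S12 → level 2.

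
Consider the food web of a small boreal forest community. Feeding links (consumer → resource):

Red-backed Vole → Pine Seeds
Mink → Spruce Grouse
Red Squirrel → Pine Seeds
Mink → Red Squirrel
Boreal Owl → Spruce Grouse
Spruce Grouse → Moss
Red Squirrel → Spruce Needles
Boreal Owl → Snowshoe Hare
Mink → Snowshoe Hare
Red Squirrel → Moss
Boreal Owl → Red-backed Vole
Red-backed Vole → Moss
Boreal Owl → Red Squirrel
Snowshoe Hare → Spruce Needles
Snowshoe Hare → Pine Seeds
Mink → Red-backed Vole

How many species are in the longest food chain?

3 species

One longest chain: Moss → Spruce Grouse → Mink.
It has 3 species and 2 links.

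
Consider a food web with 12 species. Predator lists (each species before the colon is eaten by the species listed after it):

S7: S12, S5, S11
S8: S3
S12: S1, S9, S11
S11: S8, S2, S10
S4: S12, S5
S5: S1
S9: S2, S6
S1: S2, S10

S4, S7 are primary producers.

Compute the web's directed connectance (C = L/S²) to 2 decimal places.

C = 0.12

The web has S = 12 species and L = 17 feeding links.
C = L / S² = 17 / 144 = 0.1181 ≈ 0.12.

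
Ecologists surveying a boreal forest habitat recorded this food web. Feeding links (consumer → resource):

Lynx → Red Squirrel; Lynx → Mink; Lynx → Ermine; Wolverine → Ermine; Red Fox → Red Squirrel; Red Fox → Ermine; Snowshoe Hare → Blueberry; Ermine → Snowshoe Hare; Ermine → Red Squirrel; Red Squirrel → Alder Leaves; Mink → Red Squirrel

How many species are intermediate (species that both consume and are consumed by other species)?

4

Intermediate species (has both prey and predators): Snowshoe Hare, Red Squirrel, Mink, Ermine.
Count: 4.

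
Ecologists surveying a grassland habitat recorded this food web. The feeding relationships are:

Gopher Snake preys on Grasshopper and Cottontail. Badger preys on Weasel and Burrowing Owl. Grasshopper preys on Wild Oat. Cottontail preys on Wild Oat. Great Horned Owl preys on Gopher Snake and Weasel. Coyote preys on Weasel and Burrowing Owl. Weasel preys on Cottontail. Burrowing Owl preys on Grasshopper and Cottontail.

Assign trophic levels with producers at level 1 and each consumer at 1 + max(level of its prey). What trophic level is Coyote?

Trophic level 4

Wild Oat is a producer → level 1.
Cottontail eats Wild Oat → level 2.
Weasel eats Cottontail → level 3.
Coyote eats Weasel (level 3); other prey at levels: Burrowing Owl 3 → level 4.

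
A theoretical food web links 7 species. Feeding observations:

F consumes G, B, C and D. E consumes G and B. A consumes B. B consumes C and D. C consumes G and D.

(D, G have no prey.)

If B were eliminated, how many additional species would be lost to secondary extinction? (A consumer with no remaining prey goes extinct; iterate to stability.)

Remove B.
Round 1: A (all prey gone) → extinct.
No further losses. Total secondary extinctions: 1.

1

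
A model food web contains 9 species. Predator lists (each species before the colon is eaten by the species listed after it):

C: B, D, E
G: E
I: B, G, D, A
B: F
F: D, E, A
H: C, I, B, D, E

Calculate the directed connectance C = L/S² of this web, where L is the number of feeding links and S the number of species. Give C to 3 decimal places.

The web has S = 9 species and L = 17 feeding links.
C = L / S² = 17 / 81 = 0.2099 ≈ 0.210.

C = 0.210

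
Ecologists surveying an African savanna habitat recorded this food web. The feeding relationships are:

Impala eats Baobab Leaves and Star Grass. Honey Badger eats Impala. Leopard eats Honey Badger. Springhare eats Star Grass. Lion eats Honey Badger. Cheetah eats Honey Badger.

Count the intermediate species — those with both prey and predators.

Intermediate species (has both prey and predators): Impala, Honey Badger.
Count: 2.

2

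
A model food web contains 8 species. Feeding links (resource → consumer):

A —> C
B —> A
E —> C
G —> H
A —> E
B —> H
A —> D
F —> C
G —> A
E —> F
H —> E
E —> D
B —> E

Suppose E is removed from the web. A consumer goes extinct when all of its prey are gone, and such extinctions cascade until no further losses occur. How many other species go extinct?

1

Remove E.
Round 1: F (all prey gone) → extinct.
No further losses. Total secondary extinctions: 1.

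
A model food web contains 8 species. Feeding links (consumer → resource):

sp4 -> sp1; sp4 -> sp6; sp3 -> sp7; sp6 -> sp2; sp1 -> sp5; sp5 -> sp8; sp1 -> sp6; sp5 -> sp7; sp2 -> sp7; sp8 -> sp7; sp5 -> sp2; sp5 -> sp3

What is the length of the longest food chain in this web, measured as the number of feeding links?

4 links

One longest chain: sp7 → sp8 → sp5 → sp1 → sp4.
It has 5 species and 4 links.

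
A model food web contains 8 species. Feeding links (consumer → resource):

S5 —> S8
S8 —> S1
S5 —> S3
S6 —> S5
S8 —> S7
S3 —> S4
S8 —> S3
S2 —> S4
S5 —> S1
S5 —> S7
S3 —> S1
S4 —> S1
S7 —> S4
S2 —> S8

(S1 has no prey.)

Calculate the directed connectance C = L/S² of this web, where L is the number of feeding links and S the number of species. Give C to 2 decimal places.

The web has S = 8 species and L = 14 feeding links.
C = L / S² = 14 / 64 = 0.2188 ≈ 0.22.

C = 0.22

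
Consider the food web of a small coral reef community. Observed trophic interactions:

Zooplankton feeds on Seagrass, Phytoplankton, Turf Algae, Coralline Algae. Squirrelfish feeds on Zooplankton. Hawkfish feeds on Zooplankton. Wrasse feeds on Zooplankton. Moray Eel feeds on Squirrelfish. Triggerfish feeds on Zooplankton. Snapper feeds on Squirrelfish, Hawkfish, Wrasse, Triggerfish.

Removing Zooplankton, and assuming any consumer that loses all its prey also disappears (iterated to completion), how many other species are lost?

6

Remove Zooplankton.
Round 1: Wrasse (all prey gone), Triggerfish (all prey gone), Hawkfish (all prey gone), Squirrelfish (all prey gone) → extinct.
Round 2: Moray Eel (all prey gone), Snapper (all prey gone) → extinct.
No further losses. Total secondary extinctions: 6.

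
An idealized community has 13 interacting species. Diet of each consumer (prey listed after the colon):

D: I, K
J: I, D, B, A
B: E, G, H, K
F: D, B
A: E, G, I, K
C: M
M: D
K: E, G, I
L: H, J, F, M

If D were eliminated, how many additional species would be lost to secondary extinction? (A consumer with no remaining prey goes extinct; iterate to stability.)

Remove D.
Round 1: M (all prey gone) → extinct.
Round 2: C (all prey gone) → extinct.
No further losses. Total secondary extinctions: 2.

2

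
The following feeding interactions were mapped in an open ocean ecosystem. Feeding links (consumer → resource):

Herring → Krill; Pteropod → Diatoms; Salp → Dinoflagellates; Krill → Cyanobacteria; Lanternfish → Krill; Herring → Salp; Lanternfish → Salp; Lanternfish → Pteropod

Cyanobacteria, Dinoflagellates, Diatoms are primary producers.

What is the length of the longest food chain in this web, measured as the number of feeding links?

2 links

One longest chain: Dinoflagellates → Salp → Herring.
It has 3 species and 2 links.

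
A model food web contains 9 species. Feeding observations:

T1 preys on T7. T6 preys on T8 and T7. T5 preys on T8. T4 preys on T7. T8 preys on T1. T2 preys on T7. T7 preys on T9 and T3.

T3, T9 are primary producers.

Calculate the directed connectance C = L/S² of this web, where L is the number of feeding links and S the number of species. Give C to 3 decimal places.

The web has S = 9 species and L = 9 feeding links.
C = L / S² = 9 / 81 = 0.1111 ≈ 0.111.

C = 0.111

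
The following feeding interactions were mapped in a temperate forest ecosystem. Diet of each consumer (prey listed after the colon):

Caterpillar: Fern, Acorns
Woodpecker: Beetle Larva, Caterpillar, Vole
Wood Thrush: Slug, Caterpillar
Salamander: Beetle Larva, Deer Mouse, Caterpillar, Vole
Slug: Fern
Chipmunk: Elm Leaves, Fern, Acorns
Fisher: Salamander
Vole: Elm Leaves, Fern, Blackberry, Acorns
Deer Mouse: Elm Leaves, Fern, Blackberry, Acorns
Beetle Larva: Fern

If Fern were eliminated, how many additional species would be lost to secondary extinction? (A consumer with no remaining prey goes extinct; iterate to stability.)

2

Remove Fern.
Round 1: Beetle Larva (all prey gone), Slug (all prey gone) → extinct.
No further losses. Total secondary extinctions: 2.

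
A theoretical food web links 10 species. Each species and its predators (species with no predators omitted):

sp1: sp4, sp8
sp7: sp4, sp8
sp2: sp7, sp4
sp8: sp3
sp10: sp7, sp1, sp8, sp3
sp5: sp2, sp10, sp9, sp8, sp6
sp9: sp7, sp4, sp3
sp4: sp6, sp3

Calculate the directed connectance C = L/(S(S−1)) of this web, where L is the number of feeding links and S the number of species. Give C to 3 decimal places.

The web has S = 10 species and L = 21 feeding links.
C = L / (S(S−1)) = 21 / 90 = 0.2333 ≈ 0.233.

C = 0.233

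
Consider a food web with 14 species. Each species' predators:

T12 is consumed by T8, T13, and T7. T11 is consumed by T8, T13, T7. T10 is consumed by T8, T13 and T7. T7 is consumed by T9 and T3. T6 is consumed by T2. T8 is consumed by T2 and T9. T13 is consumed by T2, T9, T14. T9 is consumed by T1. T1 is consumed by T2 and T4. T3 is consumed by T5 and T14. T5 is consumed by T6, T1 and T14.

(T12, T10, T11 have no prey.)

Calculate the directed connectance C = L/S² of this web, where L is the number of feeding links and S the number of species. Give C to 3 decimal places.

C = 0.128

The web has S = 14 species and L = 25 feeding links.
C = L / S² = 25 / 196 = 0.1276 ≈ 0.128.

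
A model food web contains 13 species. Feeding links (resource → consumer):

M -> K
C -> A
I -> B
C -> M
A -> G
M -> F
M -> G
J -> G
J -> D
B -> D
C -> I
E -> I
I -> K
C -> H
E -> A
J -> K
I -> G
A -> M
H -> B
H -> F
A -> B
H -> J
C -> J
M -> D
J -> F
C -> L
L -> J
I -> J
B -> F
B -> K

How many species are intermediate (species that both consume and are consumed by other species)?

7

Intermediate species (has both prey and predators): H, I, A, L, M, J, B.
Count: 7.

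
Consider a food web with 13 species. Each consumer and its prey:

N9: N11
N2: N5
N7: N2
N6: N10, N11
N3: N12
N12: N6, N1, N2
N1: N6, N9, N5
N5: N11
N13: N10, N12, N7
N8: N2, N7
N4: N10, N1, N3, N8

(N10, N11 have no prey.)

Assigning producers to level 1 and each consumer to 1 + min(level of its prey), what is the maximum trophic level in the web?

4

Producers (level 1): N10, N11.
Following each consumer down to its lowest-level prey: N10 → N6 → N12 → N3 (levels 1 through 4).
All prey of N3 (N12 3) are at level 3 or above, so N3 is at level 1 + 3 = 4.
Every consumer has at least one prey at level 3 or below, so none exceeds level 4.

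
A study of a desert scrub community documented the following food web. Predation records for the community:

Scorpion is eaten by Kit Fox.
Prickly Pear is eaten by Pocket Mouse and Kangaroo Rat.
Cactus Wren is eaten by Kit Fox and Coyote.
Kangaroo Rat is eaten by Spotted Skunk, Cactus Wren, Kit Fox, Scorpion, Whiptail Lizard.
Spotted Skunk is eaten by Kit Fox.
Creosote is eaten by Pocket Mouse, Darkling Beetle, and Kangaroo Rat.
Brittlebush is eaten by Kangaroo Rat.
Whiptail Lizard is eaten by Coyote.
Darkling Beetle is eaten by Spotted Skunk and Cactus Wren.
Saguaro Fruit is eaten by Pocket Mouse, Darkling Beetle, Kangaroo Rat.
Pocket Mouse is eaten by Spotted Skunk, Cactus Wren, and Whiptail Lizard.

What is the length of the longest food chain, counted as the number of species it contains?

4 species

One longest chain: Creosote → Kangaroo Rat → Cactus Wren → Kit Fox.
It has 4 species and 3 links.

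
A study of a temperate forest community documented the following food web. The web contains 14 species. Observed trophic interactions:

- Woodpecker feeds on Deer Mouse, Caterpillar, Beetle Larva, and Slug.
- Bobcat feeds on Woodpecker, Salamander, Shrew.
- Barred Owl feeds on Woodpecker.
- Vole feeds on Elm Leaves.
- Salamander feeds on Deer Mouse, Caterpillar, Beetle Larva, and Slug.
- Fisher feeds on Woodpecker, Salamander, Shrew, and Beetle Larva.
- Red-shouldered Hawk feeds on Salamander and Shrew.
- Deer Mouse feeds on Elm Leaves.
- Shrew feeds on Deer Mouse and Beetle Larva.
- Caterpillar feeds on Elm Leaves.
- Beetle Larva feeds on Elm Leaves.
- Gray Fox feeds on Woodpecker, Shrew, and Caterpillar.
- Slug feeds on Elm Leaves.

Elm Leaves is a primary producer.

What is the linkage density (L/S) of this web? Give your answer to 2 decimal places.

L/S = 2.00

There are L = 28 links among S = 14 species.
L/S = 28/14 = 2.0000 ≈ 2.00.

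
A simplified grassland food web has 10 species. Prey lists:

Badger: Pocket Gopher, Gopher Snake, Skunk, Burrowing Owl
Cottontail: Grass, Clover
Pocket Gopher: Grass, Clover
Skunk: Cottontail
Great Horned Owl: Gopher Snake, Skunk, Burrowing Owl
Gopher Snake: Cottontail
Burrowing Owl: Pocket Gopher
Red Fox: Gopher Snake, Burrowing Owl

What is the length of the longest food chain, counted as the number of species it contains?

One longest chain: Grass → Cottontail → Gopher Snake → Red Fox.
It has 4 species and 3 links.

4 species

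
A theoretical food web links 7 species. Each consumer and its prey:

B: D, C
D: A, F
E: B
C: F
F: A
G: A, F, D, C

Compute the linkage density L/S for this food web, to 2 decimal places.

There are L = 11 links among S = 7 species.
L/S = 11/7 = 1.5714 ≈ 1.57.

L/S = 1.57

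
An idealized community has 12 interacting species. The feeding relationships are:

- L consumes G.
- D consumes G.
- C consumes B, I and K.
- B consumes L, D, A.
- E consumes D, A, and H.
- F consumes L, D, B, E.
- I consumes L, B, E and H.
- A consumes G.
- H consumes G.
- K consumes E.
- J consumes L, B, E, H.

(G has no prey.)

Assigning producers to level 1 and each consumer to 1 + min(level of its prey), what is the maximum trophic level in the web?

4

Producers (level 1): G.
Following each consumer down to its lowest-level prey: G → A → B → C (levels 1 through 4).
All prey of C (B 3, I 3, K 4) are at level 3 or above, so C is at level 1 + 3 = 4.
Every consumer has at least one prey at level 3 or below, so none exceeds level 4.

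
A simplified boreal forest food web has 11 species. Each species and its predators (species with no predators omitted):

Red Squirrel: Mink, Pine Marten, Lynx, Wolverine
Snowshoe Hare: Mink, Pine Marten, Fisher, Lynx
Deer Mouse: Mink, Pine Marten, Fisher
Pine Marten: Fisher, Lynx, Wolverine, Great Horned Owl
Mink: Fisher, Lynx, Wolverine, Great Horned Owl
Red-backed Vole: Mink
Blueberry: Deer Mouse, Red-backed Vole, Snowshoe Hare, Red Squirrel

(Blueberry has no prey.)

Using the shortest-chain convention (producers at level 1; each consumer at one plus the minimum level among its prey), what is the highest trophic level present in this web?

4

Producers (level 1): Blueberry.
Following each consumer down to its lowest-level prey: Blueberry → Deer Mouse → Mink → Great Horned Owl (levels 1 through 4).
All prey of Great Horned Owl (Mink 3, Pine Marten 3) are at level 3 or above, so Great Horned Owl is at level 1 + 3 = 4.
Every consumer has at least one prey at level 3 or below, so none exceeds level 4.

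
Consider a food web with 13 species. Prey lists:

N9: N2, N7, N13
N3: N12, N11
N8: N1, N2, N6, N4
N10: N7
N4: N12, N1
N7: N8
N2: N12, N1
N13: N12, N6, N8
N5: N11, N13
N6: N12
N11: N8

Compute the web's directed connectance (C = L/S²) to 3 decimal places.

The web has S = 13 species and L = 22 feeding links.
C = L / S² = 22 / 169 = 0.1302 ≈ 0.130.

C = 0.130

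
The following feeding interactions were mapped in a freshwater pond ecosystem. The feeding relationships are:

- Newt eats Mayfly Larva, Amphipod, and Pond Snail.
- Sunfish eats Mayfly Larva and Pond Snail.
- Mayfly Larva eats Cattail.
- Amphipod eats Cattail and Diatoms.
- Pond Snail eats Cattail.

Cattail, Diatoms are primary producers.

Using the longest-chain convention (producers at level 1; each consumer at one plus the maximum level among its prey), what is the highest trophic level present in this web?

Producers (level 1): Cattail, Diatoms.
Cattail → Pond Snail → Sunfish gives Sunfish level 3.
No species has a prey at level 3, so no species reaches level 4.

3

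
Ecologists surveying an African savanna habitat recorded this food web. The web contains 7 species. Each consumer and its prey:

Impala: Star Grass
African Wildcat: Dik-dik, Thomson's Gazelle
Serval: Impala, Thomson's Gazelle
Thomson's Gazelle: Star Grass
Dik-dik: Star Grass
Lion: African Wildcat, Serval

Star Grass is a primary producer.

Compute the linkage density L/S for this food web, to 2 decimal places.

L/S = 1.29

There are L = 9 links among S = 7 species.
L/S = 9/7 = 1.2857 ≈ 1.29.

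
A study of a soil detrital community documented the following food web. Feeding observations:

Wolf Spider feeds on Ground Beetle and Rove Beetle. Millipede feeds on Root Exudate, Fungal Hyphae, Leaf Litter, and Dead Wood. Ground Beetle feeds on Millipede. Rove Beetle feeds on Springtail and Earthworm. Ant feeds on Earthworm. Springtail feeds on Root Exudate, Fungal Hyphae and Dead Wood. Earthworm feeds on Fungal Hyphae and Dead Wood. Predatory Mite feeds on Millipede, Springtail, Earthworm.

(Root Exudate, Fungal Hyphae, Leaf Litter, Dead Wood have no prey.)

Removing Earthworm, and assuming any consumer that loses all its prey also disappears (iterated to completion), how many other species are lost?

1

Remove Earthworm.
Round 1: Ant (all prey gone) → extinct.
No further losses. Total secondary extinctions: 1.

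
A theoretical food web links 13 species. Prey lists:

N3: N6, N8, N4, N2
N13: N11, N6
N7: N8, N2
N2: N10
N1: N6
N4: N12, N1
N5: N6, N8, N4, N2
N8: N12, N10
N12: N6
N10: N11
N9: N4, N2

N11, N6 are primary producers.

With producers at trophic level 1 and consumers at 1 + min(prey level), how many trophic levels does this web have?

4

Producers (level 1): N11, N6.
Following each consumer down to its lowest-level prey: N11 → N10 → N2 → N9 (levels 1 through 4).
All prey of N9 (N2 3, N4 3) are at level 3 or above, so N9 is at level 1 + 3 = 4.
Every consumer has at least one prey at level 3 or below, so none exceeds level 4.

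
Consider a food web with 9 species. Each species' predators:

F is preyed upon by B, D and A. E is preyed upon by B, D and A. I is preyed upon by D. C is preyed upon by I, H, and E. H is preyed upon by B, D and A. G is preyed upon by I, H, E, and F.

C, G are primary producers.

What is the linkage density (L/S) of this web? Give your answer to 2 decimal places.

L/S = 1.89

There are L = 17 links among S = 9 species.
L/S = 17/9 = 1.8889 ≈ 1.89.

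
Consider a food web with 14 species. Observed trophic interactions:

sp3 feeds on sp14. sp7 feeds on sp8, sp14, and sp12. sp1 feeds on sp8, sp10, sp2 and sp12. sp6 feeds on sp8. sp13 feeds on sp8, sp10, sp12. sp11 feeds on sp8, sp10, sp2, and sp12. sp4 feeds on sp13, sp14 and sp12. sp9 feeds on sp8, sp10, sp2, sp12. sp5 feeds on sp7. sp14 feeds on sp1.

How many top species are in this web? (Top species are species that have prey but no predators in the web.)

6

Top species (has prey, but nothing eats it): sp6, sp9, sp11, sp4, sp3, sp5.
Count: 6.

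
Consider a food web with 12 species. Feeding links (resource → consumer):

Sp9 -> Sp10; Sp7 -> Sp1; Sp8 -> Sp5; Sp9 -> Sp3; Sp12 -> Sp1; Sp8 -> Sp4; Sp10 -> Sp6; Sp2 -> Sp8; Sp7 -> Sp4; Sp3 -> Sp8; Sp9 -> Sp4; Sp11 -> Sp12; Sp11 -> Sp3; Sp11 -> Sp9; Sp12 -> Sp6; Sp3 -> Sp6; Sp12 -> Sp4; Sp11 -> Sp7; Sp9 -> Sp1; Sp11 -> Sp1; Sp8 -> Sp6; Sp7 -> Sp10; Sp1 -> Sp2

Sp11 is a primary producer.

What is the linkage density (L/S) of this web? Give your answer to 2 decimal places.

There are L = 23 links among S = 12 species.
L/S = 23/12 = 1.9167 ≈ 1.92.

L/S = 1.92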